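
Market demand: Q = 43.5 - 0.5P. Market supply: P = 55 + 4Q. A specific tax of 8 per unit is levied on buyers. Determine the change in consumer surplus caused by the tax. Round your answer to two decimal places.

-12.44

Rewriting demand in inverse form: P = 87 - 2Q.
Without the tax, 87 - 2Q = 55 + 4Q so Q* = 5.3333 and P* = 76.3333.
With the tax, buyers' net willingness to pay falls by 8: (87 - 8) - 2Q = 55 + 4Q, so Q_t = 4. Buyers pay P_b = 79; sellers receive P_s = P_b - 8 = 71.
CS falls from (1/2)(5.3333)(10.6667) = 28.4444 to (1/2)(4)(8) = 16, a change of -12.4444.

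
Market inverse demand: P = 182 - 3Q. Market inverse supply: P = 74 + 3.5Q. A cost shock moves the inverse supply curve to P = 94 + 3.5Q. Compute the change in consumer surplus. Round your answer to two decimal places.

-139.17

Initial equilibrium: Q_0 = 16.6154, P_0 = 132.1538; CS_0 = (1/2)(16.6154)(49.8462) = 414.1065, PS_0 = (1/2)(16.6154)(58.1538) = 483.1243.
New equilibrium: 182 - 3Q = 94 + 3.5Q gives Q_1 = 13.5385, P_1 = 141.3846; CS_1 = 274.9349, PS_1 = 320.7574.
Change in consumer surplus = 274.9349 - 414.1065 = -139.1716.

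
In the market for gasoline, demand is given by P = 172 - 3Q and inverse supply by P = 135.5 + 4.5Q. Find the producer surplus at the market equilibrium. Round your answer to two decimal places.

Set 172 - 3Q = 135.5 + 4.5Q, which gives 36.5 = 7.5Q, so Q* = 4.8667 and P* = 172 - 3(4.8667) = 157.4.
The supply curve's price intercept is 135.5, so PS = (1/2)(Q*)(P* - 135.5) = (1/2)(4.8667)(21.9) = 53.29.

53.29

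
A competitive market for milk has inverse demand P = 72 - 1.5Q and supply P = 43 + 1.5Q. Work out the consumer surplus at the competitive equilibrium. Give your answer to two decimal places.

70.08

Equilibrium: 72 - 1.5Q = 43 + 1.5Q, so Q* = 9.6667 and P* = 57.5.
Consumer surplus is the triangle under demand above P*: (1/2)(9.6667)(72 - 57.5) = (1/2)(9.6667)(14.5) = 70.0833.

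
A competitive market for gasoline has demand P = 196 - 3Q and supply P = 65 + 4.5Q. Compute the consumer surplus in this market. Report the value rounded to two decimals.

Set 196 - 3Q = 65 + 4.5Q, which gives 131 = 7.5Q, so Q* = 17.4667 and P* = 196 - 3(17.4667) = 143.6.
Consumer surplus is the triangle under demand above P*: (1/2)(17.4667)(196 - 143.6) = (1/2)(17.4667)(52.4) = 457.6267.

457.63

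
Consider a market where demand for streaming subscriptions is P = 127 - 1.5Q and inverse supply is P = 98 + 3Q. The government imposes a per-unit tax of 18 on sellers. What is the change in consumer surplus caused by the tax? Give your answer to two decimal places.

-26.67

Without the tax, 127 - 1.5Q = 98 + 3Q so Q* = 6.4444 and P* = 117.3333.
A tax on sellers shifts supply up by 18: 127 - 1.5Q = 98 + 3Q + 18, so Q_t = 2.4444. Buyers pay P_b = 123.3333; sellers receive P_s = P_b - 18 = 105.3333.
CS falls from (1/2)(6.4444)(9.6667) = 31.1481 to (1/2)(2.4444)(3.6667) = 4.4815, a change of -26.6667.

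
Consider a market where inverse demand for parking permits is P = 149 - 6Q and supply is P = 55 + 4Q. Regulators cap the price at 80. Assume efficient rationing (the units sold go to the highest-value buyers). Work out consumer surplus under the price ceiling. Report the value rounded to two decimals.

Free-market equilibrium: 149 - 6Q = 55 + 4Q gives Q* = 9.4, P* = 92.6.
At P = 80, sellers supply (80 - 55)/4 = 6.25 while buyers want more, so the quantity traded is 6.25 at price 80.
The demand price at Q = 6.25 is 111.5. CS is the trapezoid between demand and 80 over [0, 6.25]: (1/2)[(149 - 80) + (111.5 - 80)](6.25) = 314.0625.

314.06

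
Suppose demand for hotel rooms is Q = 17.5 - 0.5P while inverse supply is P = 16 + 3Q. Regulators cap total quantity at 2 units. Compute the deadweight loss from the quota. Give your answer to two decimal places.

8.10

Rewriting demand in inverse form: P = 35 - 2Q.
Unrestricted equilibrium: Q* = (35 - 16)/(2 + 3) = 3.8.
At Q = 2 the demand price is 35 - 2(2) = 31 and the supply price is 16 + 3(2) = 22.
Deadweight loss is the triangle between the curves from 2 to 3.8: (1/2)(31 - 22)(3.8 - 2) = 8.1.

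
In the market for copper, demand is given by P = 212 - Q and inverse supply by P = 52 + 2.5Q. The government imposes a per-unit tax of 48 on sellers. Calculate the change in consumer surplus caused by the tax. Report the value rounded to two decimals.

-532.90

Without the tax, 212 - Q = 52 + 2.5Q so Q* = 45.7143 and P* = 166.2857.
A tax on sellers shifts supply up by 48: 212 - Q = 52 + 2.5Q + 48, so Q_t = 32. Buyers pay P_b = 180; sellers receive P_s = P_b - 48 = 132.
CS falls from (1/2)(45.7143)(45.7143) = 1044.898 to (1/2)(32)(32) = 512, a change of -532.898.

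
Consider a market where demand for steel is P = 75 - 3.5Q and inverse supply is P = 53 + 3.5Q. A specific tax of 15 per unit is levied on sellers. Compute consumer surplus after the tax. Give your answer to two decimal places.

1.75

Without the tax, 75 - 3.5Q = 53 + 3.5Q so Q* = 3.1429 and P* = 64.
A tax on sellers shifts supply up by 15: 75 - 3.5Q = 53 + 3.5Q + 15, so Q_t = 1. Buyers pay P_b = 71.5; sellers receive P_s = P_b - 15 = 56.5.
CS = (1/2)(Q_t)(75 - P_b) = (1/2)(1)(3.5) = 1.75.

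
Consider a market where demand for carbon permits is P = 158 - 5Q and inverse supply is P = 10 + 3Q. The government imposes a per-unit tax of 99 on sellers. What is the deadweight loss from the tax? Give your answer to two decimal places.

Pre-tax equilibrium: 158 - 5Q = 10 + 3Q gives Q* = 18.5, P* = 65.5.
A tax on sellers shifts supply up by 99: 158 - 5Q = 10 + 3Q + 99, so Q_t = 6.125. Buyers pay P_b = 127.375; sellers receive P_s = P_b - 99 = 28.375.
The welfare triangle lost has base Q* - Q_t = 12.375 and height t = 99, so DWL = (1/2)(12.375)(99) = 612.5625.

612.56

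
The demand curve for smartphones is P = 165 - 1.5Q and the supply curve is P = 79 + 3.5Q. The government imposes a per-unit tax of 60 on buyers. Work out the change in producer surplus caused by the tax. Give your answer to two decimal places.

-470.40

Without the tax, 165 - 1.5Q = 79 + 3.5Q so Q* = 17.2 and P* = 139.2.
With the tax, buyers' net willingness to pay falls by 60: (165 - 60) - 1.5Q = 79 + 3.5Q, so Q_t = 5.2. Buyers pay P_b = 157.2; sellers receive P_s = P_b - 60 = 97.2.
PS falls from (1/2)(17.2)(60.2) = 517.72 to (1/2)(5.2)(18.2) = 47.32, a change of -470.4.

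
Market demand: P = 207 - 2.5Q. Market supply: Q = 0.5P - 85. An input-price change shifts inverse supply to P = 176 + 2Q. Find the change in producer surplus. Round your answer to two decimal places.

Rewriting supply in inverse form: P = 170 + 2Q.
Initial equilibrium: Q_0 = 8.2222, P_0 = 186.4444; CS_0 = (1/2)(8.2222)(20.5556) = 84.5062, PS_0 = (1/2)(8.2222)(16.4444) = 67.6049.
New equilibrium: 207 - 2.5Q = 176 + 2Q gives Q_1 = 6.8889, P_1 = 189.7778; CS_1 = 59.321, PS_1 = 47.4568.
Change in producer surplus = 47.4568 - 67.6049 = -20.1481.

-20.15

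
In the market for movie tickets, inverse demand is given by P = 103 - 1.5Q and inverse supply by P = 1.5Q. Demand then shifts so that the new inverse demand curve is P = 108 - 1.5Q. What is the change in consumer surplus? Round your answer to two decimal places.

Initial equilibrium: Q_0 = 34.3333, P_0 = 51.5; CS_0 = (1/2)(34.3333)(51.5) = 884.0833, PS_0 = (1/2)(34.3333)(51.5) = 884.0833.
New equilibrium: 108 - 1.5Q = 1.5Q gives Q_1 = 36, P_1 = 54; CS_1 = 972, PS_1 = 972.
Change in consumer surplus = 972 - 884.0833 = 87.9167.

87.92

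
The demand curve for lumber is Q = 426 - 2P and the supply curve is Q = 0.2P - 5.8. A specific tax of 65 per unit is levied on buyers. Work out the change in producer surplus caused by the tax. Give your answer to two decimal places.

-1627.69

Rewriting demand in inverse form: P = 213 - 0.5Q.
Rewriting supply in inverse form: P = 29 + 5Q.
Pre-tax equilibrium: 213 - 0.5Q = 29 + 5Q gives Q* = 33.4545, P* = 196.2727.
A tax on buyers shifts demand down by 65: (213 - 65) - 0.5Q = 29 + 5Q, so Q_t = 21.6364. Buyers pay P_b = 202.1818; sellers receive P_s = P_b - 65 = 137.1818.
Producers lose the trapezoid between P_s and P* out to Q_t plus the triangle from Q_t to Q*: change in PS = 1170.3306 - 2798.0165 = -1627.686.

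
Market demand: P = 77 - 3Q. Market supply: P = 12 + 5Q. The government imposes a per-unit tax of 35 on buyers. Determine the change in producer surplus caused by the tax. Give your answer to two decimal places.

Without the tax, 77 - 3Q = 12 + 5Q so Q* = 8.125 and P* = 52.625.
With the tax, buyers' net willingness to pay falls by 35: (77 - 35) - 3Q = 12 + 5Q, so Q_t = 3.75. Buyers pay P_b = 65.75; sellers receive P_s = P_b - 35 = 30.75.
PS falls from (1/2)(8.125)(40.625) = 165.0391 to (1/2)(3.75)(18.75) = 35.1562, a change of -129.8828.

-129.88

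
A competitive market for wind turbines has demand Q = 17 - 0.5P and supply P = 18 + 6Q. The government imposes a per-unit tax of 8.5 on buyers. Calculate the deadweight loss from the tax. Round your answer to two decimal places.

Rewriting demand in inverse form: P = 34 - 2Q.
Without the tax, 34 - 2Q = 18 + 6Q so Q* = 2 and P* = 30.
With the tax, buyers' net willingness to pay falls by 8.5: (34 - 8.5) - 2Q = 18 + 6Q, so Q_t = 0.9375. Buyers pay P_b = 32.125; sellers receive P_s = P_b - 8.5 = 23.625.
Deadweight loss is the triangle between the curves from Q_t to Q*: (1/2)(2 - 0.9375)(8.5) = 4.5156.

4.52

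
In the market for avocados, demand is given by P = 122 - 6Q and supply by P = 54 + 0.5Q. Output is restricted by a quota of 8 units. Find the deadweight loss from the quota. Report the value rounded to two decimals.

Unrestricted equilibrium: Q* = (122 - 54)/(6 + 0.5) = 10.4615.
At Q = 8 the demand price is 122 - 6(8) = 74 and the supply price is 54 + 0.5(8) = 58.
Deadweight loss is the triangle between the curves from 8 to 10.4615: (1/2)(74 - 58)(10.4615 - 8) = 19.6923.

19.69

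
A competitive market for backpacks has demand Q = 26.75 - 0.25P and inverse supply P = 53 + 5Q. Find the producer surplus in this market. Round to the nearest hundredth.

Rewriting demand in inverse form: P = 107 - 4Q.
Setting demand equal to supply, 54 = 9Q, so Q* = 6 and P* = 83.
Producer surplus is the triangle above supply below P*: (1/2)(6)(83 - 53) = (1/2)(6)(30) = 90.

90.00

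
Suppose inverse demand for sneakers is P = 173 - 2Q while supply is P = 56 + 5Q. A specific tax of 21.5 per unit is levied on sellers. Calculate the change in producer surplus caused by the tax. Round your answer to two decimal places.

-233.10

Without the tax, 173 - 2Q = 56 + 5Q so Q* = 16.7143 and P* = 139.5714.
With the tax, sellers need 21.5 more per unit: 173 - 2Q = 56 + 5Q + 21.5, so Q_t = 13.6429. Buyers pay P_b = 145.7143; sellers receive P_s = P_b - 21.5 = 124.2143.
Producers lose the trapezoid between P_s and P* out to Q_t plus the triangle from Q_t to Q*: change in PS = 465.3189 - 698.4184 = -233.0995.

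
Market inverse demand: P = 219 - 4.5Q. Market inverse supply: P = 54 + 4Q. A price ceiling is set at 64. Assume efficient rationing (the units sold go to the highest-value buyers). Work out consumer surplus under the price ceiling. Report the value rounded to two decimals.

Without the control, 219 - 4.5Q = 54 + 4Q so Q* = 19.4118 and P* = 131.6471.
At the ceiling price 64, quantity supplied is (64 - 54)/4 = 2.5; supply is the short side, so Q = 2.5 trades at P = 64.
The demand price at Q = 2.5 is 207.75. CS is the trapezoid between demand and 64 over [0, 2.5]: (1/2)[(219 - 64) + (207.75 - 64)](2.5) = 373.4375.

373.44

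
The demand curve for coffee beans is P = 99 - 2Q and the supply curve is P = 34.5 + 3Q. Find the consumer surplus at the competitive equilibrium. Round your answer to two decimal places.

Equilibrium: 99 - 2Q = 34.5 + 3Q, so Q* = 12.9 and P* = 73.2.
CS is the area between the demand curve and P* from 0 to Q*: (1/2)(12.9)(25.8) = 166.41.

166.41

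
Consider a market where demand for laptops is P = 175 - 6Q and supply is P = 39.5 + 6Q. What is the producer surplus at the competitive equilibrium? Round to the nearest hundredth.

382.51

Setting demand equal to supply, 135.5 = 12Q, so Q* = 11.2917 and P* = 107.25.
The supply curve's price intercept is 39.5, so PS = (1/2)(Q*)(P* - 39.5) = (1/2)(11.2917)(67.75) = 382.5052.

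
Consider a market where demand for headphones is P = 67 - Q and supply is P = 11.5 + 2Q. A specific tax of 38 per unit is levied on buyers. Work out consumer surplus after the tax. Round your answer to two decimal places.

Pre-tax equilibrium: 67 - Q = 11.5 + 2Q gives Q* = 18.5, P* = 48.5.
A tax on buyers shifts demand down by 38: (67 - 38) - Q = 11.5 + 2Q, so Q_t = 5.8333. Buyers pay P_b = 61.1667; sellers receive P_s = P_b - 38 = 23.1667.
CS = (1/2)(Q_t)(67 - P_b) = (1/2)(5.8333)(5.8333) = 17.0139.

17.01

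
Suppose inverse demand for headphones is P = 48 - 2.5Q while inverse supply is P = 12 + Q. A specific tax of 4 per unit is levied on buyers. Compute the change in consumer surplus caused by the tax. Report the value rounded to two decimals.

Pre-tax equilibrium: 48 - 2.5Q = 12 + Q gives Q* = 10.2857, P* = 22.2857.
With the tax, buyers' net willingness to pay falls by 4: (48 - 4) - 2.5Q = 12 + Q, so Q_t = 9.1429. Buyers pay P_b = 25.1429; sellers receive P_s = P_b - 4 = 21.1429.
CS falls from (1/2)(10.2857)(25.7143) = 132.2449 to (1/2)(9.1429)(22.8571) = 104.4898, a change of -27.7551.

-27.76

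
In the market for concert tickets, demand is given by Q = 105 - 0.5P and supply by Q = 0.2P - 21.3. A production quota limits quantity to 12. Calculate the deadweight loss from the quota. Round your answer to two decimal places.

27.16

Rewriting demand in inverse form: P = 210 - 2Q.
Rewriting supply in inverse form: P = 106.5 + 5Q.
Without the quota, 210 - 2Q = 106.5 + 5Q gives Q* = 14.7857.
At Q = 12 the demand price is 210 - 2(12) = 186 and the supply price is 106.5 + 5(12) = 166.5.
Deadweight loss is the triangle between the curves from 12 to 14.7857: (1/2)(186 - 166.5)(14.7857 - 12) = 27.1607.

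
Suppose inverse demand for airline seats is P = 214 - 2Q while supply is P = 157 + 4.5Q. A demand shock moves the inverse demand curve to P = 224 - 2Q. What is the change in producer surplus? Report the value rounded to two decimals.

Initial equilibrium: Q_0 = 8.7692, P_0 = 196.4615; CS_0 = (1/2)(8.7692)(17.5385) = 76.8994, PS_0 = (1/2)(8.7692)(39.4615) = 173.0237.
New equilibrium: 224 - 2Q = 157 + 4.5Q gives Q_1 = 10.3077, P_1 = 203.3846; CS_1 = 106.2485, PS_1 = 239.0592.
Change in producer surplus = 239.0592 - 173.0237 = 66.0355.

66.04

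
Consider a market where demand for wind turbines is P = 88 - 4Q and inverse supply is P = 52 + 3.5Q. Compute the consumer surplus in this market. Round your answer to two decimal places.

Set 88 - 4Q = 52 + 3.5Q, which gives 36 = 7.5Q, so Q* = 4.8 and P* = 88 - 4(4.8) = 68.8.
Consumer surplus is the triangle under demand above P*: (1/2)(4.8)(88 - 68.8) = (1/2)(4.8)(19.2) = 46.08.

46.08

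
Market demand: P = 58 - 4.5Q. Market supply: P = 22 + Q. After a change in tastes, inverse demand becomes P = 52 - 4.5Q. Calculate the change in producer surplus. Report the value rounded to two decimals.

Initial equilibrium: Q_0 = 6.5455, P_0 = 28.5455; CS_0 = (1/2)(6.5455)(29.4545) = 96.3967, PS_0 = (1/2)(6.5455)(6.5455) = 21.4215.
New equilibrium: 52 - 4.5Q = 22 + Q gives Q_1 = 5.4545, P_1 = 27.4545; CS_1 = 66.9421, PS_1 = 14.876.
Change in producer surplus = 14.876 - 21.4215 = -6.5455.

-6.55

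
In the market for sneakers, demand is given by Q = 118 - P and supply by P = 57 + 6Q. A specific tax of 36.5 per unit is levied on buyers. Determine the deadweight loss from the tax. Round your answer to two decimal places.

Rewriting demand in inverse form: P = 118 - Q.
Pre-tax equilibrium: 118 - Q = 57 + 6Q gives Q* = 8.7143, P* = 109.2857.
With the tax, buyers' net willingness to pay falls by 36.5: (118 - 36.5) - Q = 57 + 6Q, so Q_t = 3.5. Buyers pay P_b = 114.5; sellers receive P_s = P_b - 36.5 = 78.
The welfare triangle lost has base Q* - Q_t = 5.2143 and height t = 36.5, so DWL = (1/2)(5.2143)(36.5) = 95.1607.

95.16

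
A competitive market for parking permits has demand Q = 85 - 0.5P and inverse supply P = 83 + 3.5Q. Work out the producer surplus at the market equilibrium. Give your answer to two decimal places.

437.88

Rewriting demand in inverse form: P = 170 - 2Q.
Set 170 - 2Q = 83 + 3.5Q, which gives 87 = 5.5Q, so Q* = 15.8182 and P* = 170 - 2(15.8182) = 138.3636.
PS is the area between P* and the supply curve from 0 to Q*: (1/2)(15.8182)(55.3636) = 437.876.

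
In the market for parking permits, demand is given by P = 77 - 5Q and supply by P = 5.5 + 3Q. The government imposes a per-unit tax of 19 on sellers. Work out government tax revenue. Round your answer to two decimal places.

Pre-tax equilibrium: 77 - 5Q = 5.5 + 3Q gives Q* = 8.9375, P* = 32.3125.
With the tax, sellers need 19 more per unit: 77 - 5Q = 5.5 + 3Q + 19, so Q_t = 6.5625. Buyers pay P_b = 44.1875; sellers receive P_s = P_b - 19 = 25.1875.
Tax revenue = t x Q_t = 19 x 6.5625 = 124.6875.

124.69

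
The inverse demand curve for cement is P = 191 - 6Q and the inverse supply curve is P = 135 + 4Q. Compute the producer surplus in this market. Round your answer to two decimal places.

62.72

Setting demand equal to supply, 56 = 10Q, so Q* = 5.6 and P* = 157.4.
The supply curve's price intercept is 135, so PS = (1/2)(Q*)(P* - 135) = (1/2)(5.6)(22.4) = 62.72.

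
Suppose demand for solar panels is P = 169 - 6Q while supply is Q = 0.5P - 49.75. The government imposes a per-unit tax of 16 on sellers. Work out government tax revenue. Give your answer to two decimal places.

107.00

Rewriting supply in inverse form: P = 99.5 + 2Q.
Pre-tax equilibrium: 169 - 6Q = 99.5 + 2Q gives Q* = 8.6875, P* = 116.875.
With the tax, sellers need 16 more per unit: 169 - 6Q = 99.5 + 2Q + 16, so Q_t = 6.6875. Buyers pay P_b = 128.875; sellers receive P_s = P_b - 16 = 112.875.
Revenue is the tax times quantity traded: 16 x 6.6875 = 107.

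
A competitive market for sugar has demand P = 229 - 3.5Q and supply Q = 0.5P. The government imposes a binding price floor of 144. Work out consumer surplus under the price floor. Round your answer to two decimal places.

1032.14

Rewriting supply in inverse form: P = 2Q.
Without the control, 229 - 3.5Q = 2Q so Q* = 41.6364 and P* = 83.2727.
At P = 144, buyers demand (229 - 144)/3.5 = 24.2857 while sellers would supply more, so the quantity traded is 24.2857 at price 144.
CS is the triangle under demand above 144: (1/2)(24.2857)(229 - 144) = 1032.1429.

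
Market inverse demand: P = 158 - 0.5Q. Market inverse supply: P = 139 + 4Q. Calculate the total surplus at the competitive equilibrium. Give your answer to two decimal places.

40.11

Setting demand equal to supply, 19 = 4.5Q, so Q* = 4.2222 and P* = 155.8889.
Total surplus is the full triangle between the curves from 0 to Q*: (1/2)(4.2222)(158 - 139) = 40.1111.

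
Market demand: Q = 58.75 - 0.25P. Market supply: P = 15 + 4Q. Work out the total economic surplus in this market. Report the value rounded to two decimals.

Rewriting demand in inverse form: P = 235 - 4Q.
Set 235 - 4Q = 15 + 4Q, which gives 220 = 8Q, so Q* = 27.5 and P* = 235 - 4(27.5) = 125.
CS = (1/2)(27.5)(110) = 1512.5 and PS = (1/2)(27.5)(110) = 1512.5, so total surplus = 3025.

3025.00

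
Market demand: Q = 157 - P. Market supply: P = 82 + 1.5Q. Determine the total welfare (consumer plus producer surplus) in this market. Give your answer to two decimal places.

1125.00

Rewriting demand in inverse form: P = 157 - Q.
Equilibrium: 157 - Q = 82 + 1.5Q, so Q* = 30 and P* = 127.
CS = (1/2)(30)(30) = 450 and PS = (1/2)(30)(45) = 675, so total surplus = 1125.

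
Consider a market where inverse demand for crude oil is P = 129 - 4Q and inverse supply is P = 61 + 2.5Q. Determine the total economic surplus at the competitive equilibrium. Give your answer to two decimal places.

Equilibrium: 129 - 4Q = 61 + 2.5Q, so Q* = 10.4615 and P* = 87.1538.
Total surplus is the full triangle between the curves from 0 to Q*: (1/2)(10.4615)(129 - 61) = 355.6923.

355.69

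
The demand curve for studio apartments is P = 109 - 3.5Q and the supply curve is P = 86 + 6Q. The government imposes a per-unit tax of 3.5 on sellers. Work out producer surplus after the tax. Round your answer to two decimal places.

Pre-tax equilibrium: 109 - 3.5Q = 86 + 6Q gives Q* = 2.4211, P* = 100.5263.
A tax on sellers shifts supply up by 3.5: 109 - 3.5Q = 86 + 6Q + 3.5, so Q_t = 2.0526. Buyers pay P_b = 101.8158; sellers receive P_s = P_b - 3.5 = 98.3158.
PS = (1/2)(Q_t)(P_s - 86) = (1/2)(2.0526)(12.3158) = 12.6399.

12.64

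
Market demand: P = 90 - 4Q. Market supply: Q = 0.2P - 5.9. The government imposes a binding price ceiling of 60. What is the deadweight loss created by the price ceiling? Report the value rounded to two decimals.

1.74

Rewriting supply in inverse form: P = 29.5 + 5Q.
Free-market equilibrium: 90 - 4Q = 29.5 + 5Q gives Q* = 6.7222, P* = 63.1111.
At P = 60, sellers supply (60 - 29.5)/5 = 6.1 while buyers want more, so the quantity traded is 6.1 at price 60.
At Q = 6.1 the demand price is 65.6 and the supply price is 60. Deadweight loss is the triangle between the curves from 6.1 to 6.7222: (1/2)(65.6 - 60)(6.7222 - 6.1) = 1.7422.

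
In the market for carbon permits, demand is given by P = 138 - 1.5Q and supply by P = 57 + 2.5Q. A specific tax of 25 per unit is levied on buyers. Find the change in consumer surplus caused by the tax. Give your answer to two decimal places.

-160.55

Pre-tax equilibrium: 138 - 1.5Q = 57 + 2.5Q gives Q* = 20.25, P* = 107.625.
With the tax, buyers' net willingness to pay falls by 25: (138 - 25) - 1.5Q = 57 + 2.5Q, so Q_t = 14. Buyers pay P_b = 117; sellers receive P_s = P_b - 25 = 92.
CS falls from (1/2)(20.25)(30.375) = 307.5469 to (1/2)(14)(21) = 147, a change of -160.5469.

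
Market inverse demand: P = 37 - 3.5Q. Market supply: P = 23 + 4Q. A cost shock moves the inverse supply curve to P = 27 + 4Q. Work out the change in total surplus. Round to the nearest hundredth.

-6.40

Initial equilibrium: Q_0 = 1.8667, P_0 = 30.4667; CS_0 = (1/2)(1.8667)(6.5333) = 6.0978, PS_0 = (1/2)(1.8667)(7.4667) = 6.9689.
New equilibrium: 37 - 3.5Q = 27 + 4Q gives Q_1 = 1.3333, P_1 = 32.3333; CS_1 = 3.1111, PS_1 = 3.5556.
Change in total surplus = (3.1111 + 3.5556) - (6.0978 + 6.9689) = -6.4.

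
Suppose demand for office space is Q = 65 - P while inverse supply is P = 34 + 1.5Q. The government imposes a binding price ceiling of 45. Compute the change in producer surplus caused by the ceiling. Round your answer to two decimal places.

-74.99

Rewriting demand in inverse form: P = 65 - Q.
Free-market equilibrium: 65 - Q = 34 + 1.5Q gives Q* = 12.4, P* = 52.6.
At P = 45, sellers supply (45 - 34)/1.5 = 7.3333 while buyers want more, so the quantity traded is 7.3333 at price 45.
PS goes from (1/2)(12.4)(18.6) = 115.32 to 40.3333 (computed as (45 - 34)(7.3333) - (1/2)(1.5)(7.3333)^2), a change of -74.9867.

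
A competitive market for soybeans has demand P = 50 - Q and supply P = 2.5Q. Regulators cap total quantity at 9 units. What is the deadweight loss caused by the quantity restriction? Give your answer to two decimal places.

Unrestricted equilibrium: Q* = (50 - 0)/(1 + 2.5) = 14.2857.
At Q = 9 the demand price is 50 - (9) = 41 and the supply price is 0 + 2.5(9) = 22.5.
Deadweight loss is the triangle between the curves from 9 to 14.2857: (1/2)(41 - 22.5)(14.2857 - 9) = 48.8929.

48.89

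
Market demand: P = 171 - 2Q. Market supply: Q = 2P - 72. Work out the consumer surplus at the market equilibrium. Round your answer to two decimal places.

2916.00

Rewriting supply in inverse form: P = 36 + 0.5Q.
Setting demand equal to supply, 135 = 2.5Q, so Q* = 54 and P* = 63.
CS is the area between the demand curve and P* from 0 to Q*: (1/2)(54)(108) = 2916.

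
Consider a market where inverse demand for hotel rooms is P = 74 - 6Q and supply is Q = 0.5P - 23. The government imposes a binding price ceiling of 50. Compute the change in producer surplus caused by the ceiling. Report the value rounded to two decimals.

Rewriting supply in inverse form: P = 46 + 2Q.
Free-market equilibrium: 74 - 6Q = 46 + 2Q gives Q* = 3.5, P* = 53.
At P = 50, sellers supply (50 - 46)/2 = 2 while buyers want more, so the quantity traded is 2 at price 50.
PS goes from (1/2)(3.5)(7) = 12.25 to 4 (computed as (50 - 46)(2) - (1/2)(2)(2)^2), a change of -8.25.

-8.25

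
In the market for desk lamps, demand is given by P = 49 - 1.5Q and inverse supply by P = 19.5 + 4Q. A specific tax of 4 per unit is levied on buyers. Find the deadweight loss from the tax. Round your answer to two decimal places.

1.45

Without the tax, 49 - 1.5Q = 19.5 + 4Q so Q* = 5.3636 and P* = 40.9545.
A tax on buyers shifts demand down by 4: (49 - 4) - 1.5Q = 19.5 + 4Q, so Q_t = 4.6364. Buyers pay P_b = 42.0455; sellers receive P_s = P_b - 4 = 38.0455.
Deadweight loss is the triangle between the curves from Q_t to Q*: (1/2)(5.3636 - 4.6364)(4) = 1.4545.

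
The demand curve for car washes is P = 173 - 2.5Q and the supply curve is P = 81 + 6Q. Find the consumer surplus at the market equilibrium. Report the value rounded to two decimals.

146.44

Setting demand equal to supply, 92 = 8.5Q, so Q* = 10.8235 and P* = 145.9412.
CS is the area between the demand curve and P* from 0 to Q*: (1/2)(10.8235)(27.0588) = 146.436.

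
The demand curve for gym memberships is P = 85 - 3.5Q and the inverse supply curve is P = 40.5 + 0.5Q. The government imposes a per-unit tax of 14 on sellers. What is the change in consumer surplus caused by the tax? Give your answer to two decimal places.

-114.84

Pre-tax equilibrium: 85 - 3.5Q = 40.5 + 0.5Q gives Q* = 11.125, P* = 46.0625.
A tax on sellers shifts supply up by 14: 85 - 3.5Q = 40.5 + 0.5Q + 14, so Q_t = 7.625. Buyers pay P_b = 58.3125; sellers receive P_s = P_b - 14 = 44.3125.
Consumers lose the trapezoid between P* and P_b out to Q_t plus the triangle from Q_t to Q*: change in CS = 101.7461 - 216.5898 = -114.8438.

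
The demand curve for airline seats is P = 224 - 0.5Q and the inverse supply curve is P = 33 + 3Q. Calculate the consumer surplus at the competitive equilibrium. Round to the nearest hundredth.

Setting demand equal to supply, 191 = 3.5Q, so Q* = 54.5714 and P* = 196.7143.
Consumer surplus is the triangle under demand above P*: (1/2)(54.5714)(224 - 196.7143) = (1/2)(54.5714)(27.2857) = 744.5102.

744.51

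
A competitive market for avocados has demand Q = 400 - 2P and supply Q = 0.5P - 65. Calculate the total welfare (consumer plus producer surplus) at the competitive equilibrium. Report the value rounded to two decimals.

980.00

Rewriting demand in inverse form: P = 200 - 0.5Q.
Rewriting supply in inverse form: P = 130 + 2Q.
Setting demand equal to supply, 70 = 2.5Q, so Q* = 28 and P* = 186.
Total surplus is the full triangle between the curves from 0 to Q*: (1/2)(28)(200 - 130) = 980.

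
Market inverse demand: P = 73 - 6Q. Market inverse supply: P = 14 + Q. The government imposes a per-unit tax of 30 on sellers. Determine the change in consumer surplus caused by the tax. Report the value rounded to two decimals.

Without the tax, 73 - 6Q = 14 + Q so Q* = 8.4286 and P* = 22.4286.
With the tax, sellers need 30 more per unit: 73 - 6Q = 14 + Q + 30, so Q_t = 4.1429. Buyers pay P_b = 48.1429; sellers receive P_s = P_b - 30 = 18.1429.
Consumers lose the trapezoid between P* and P_b out to Q_t plus the triangle from Q_t to Q*: change in CS = 51.4898 - 213.1224 = -161.6327.

-161.63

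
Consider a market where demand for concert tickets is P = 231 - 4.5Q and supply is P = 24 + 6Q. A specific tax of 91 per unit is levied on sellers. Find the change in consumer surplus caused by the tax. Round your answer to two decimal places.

-599.86

Without the tax, 231 - 4.5Q = 24 + 6Q so Q* = 19.7143 and P* = 142.2857.
With the tax, sellers need 91 more per unit: 231 - 4.5Q = 24 + 6Q + 91, so Q_t = 11.0476. Buyers pay P_b = 181.2857; sellers receive P_s = P_b - 91 = 90.2857.
CS falls from (1/2)(19.7143)(88.7143) = 874.4694 to (1/2)(11.0476)(49.7143) = 274.6122, a change of -599.8571.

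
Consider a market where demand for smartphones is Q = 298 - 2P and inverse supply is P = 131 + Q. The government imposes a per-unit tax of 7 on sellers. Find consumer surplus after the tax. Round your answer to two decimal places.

13.44

Rewriting demand in inverse form: P = 149 - 0.5Q.
Pre-tax equilibrium: 149 - 0.5Q = 131 + Q gives Q* = 12, P* = 143.
A tax on sellers shifts supply up by 7: 149 - 0.5Q = 131 + Q + 7, so Q_t = 7.3333. Buyers pay P_b = 145.3333; sellers receive P_s = P_b - 7 = 138.3333.
Consumer surplus is the triangle under demand above P_b: (1/2)(7.3333)(149 - 145.3333) = 13.4444.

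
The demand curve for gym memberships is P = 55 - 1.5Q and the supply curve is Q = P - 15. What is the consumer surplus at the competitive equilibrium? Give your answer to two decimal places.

192.00

Rewriting supply in inverse form: P = 15 + Q.
Setting demand equal to supply, 40 = 2.5Q, so Q* = 16 and P* = 31.
CS is the area between the demand curve and P* from 0 to Q*: (1/2)(16)(24) = 192.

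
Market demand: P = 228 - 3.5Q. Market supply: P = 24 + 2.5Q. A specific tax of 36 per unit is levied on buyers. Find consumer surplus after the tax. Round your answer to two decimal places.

1372.00

Pre-tax equilibrium: 228 - 3.5Q = 24 + 2.5Q gives Q* = 34, P* = 109.
With the tax, buyers' net willingness to pay falls by 36: (228 - 36) - 3.5Q = 24 + 2.5Q, so Q_t = 28. Buyers pay P_b = 130; sellers receive P_s = P_b - 36 = 94.
CS = (1/2)(Q_t)(228 - P_b) = (1/2)(28)(98) = 1372.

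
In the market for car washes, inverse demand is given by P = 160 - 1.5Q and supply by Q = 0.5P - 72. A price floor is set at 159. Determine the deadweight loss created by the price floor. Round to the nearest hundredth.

Rewriting supply in inverse form: P = 144 + 2Q.
Without the control, 160 - 1.5Q = 144 + 2Q so Q* = 4.5714 and P* = 153.1429.
At P = 159, buyers demand (160 - 159)/1.5 = 0.6667 while sellers would supply more, so the quantity traded is 0.6667 at price 159.
The lost-trades triangle has base Q* - 0.6667 = 3.9048 and height equal to the gap between the curves at Q = 0.6667, which is 159 - 145.3333 = 13.6667. DWL = (1/2)(3.9048)(13.6667) = 26.6825.

26.68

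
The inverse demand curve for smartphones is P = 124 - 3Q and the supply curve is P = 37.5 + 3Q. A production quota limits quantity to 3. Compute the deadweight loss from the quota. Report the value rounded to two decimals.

391.02

Unrestricted equilibrium: Q* = (124 - 37.5)/(3 + 3) = 14.4167.
At Q = 3 the demand price is 124 - 3(3) = 115 and the supply price is 37.5 + 3(3) = 46.5.
Deadweight loss is the triangle between the curves from 3 to 14.4167: (1/2)(115 - 46.5)(14.4167 - 3) = 391.0208.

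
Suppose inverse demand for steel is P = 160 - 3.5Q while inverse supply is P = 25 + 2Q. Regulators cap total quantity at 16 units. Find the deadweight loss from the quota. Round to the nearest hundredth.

Unrestricted equilibrium: Q* = (160 - 25)/(3.5 + 2) = 24.5455.
At Q = 16 the demand price is 160 - 3.5(16) = 104 and the supply price is 25 + 2(16) = 57.
DWL = (1/2)(gap between curves at 16) x (Q* - 16) = (1/2)(47)(8.5455) = 200.8182.

200.82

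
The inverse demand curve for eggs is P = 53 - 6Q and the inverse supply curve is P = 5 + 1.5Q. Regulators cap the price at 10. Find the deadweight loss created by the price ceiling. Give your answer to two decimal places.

35.27

Free-market equilibrium: 53 - 6Q = 5 + 1.5Q gives Q* = 6.4, P* = 14.6.
At the ceiling price 10, quantity supplied is (10 - 5)/1.5 = 3.3333; supply is the short side, so Q = 3.3333 trades at P = 10.
At Q = 3.3333 the demand price is 33 and the supply price is 10. Deadweight loss is the triangle between the curves from 3.3333 to 6.4: (1/2)(33 - 10)(6.4 - 3.3333) = 35.2667.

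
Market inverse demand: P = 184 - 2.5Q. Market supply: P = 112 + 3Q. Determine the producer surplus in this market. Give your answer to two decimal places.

Equilibrium: 184 - 2.5Q = 112 + 3Q, so Q* = 13.0909 and P* = 151.2727.
The supply curve's price intercept is 112, so PS = (1/2)(Q*)(P* - 112) = (1/2)(13.0909)(39.2727) = 257.0579.

257.06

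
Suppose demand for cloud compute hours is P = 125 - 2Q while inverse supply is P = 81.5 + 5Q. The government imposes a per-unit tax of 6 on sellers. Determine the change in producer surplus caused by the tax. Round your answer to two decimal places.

Without the tax, 125 - 2Q = 81.5 + 5Q so Q* = 6.2143 and P* = 112.5714.
A tax on sellers shifts supply up by 6: 125 - 2Q = 81.5 + 5Q + 6, so Q_t = 5.3571. Buyers pay P_b = 114.2857; sellers receive P_s = P_b - 6 = 108.2857.
Producers lose the trapezoid between P_s and P* out to Q_t plus the triangle from Q_t to Q*: change in PS = 71.7474 - 96.5434 = -24.7959.

-24.80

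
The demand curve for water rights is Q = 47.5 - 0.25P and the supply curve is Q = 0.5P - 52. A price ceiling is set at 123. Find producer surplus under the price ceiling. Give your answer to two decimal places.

90.25

Rewriting demand in inverse form: P = 190 - 4Q.
Rewriting supply in inverse form: P = 104 + 2Q.
Without the control, 190 - 4Q = 104 + 2Q so Q* = 14.3333 and P* = 132.6667.
At P = 123, sellers supply (123 - 104)/2 = 9.5 while buyers want more, so the quantity traded is 9.5 at price 123.
PS is the triangle above supply below 123: (1/2)(9.5)(123 - 104) = 90.25.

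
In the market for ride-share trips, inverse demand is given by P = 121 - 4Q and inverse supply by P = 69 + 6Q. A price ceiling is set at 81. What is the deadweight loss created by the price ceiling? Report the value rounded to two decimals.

Without the control, 121 - 4Q = 69 + 6Q so Q* = 5.2 and P* = 100.2.
At P = 81, sellers supply (81 - 69)/6 = 2 while buyers want more, so the quantity traded is 2 at price 81.
At Q = 2 the demand price is 113 and the supply price is 81. Deadweight loss is the triangle between the curves from 2 to 5.2: (1/2)(113 - 81)(5.2 - 2) = 51.2.

51.20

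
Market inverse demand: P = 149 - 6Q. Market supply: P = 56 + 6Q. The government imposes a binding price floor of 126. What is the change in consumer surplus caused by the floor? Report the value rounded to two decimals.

Without the control, 149 - 6Q = 56 + 6Q so Q* = 7.75 and P* = 102.5.
At the floor price 126, quantity demanded is (149 - 126)/6 = 3.8333; demand is the short side, so Q = 3.8333 trades at P = 126.
CS goes from (1/2)(7.75)(46.5) = 180.1875 to 44.0833 (computed as (149 - 126)(3.8333) - (1/2)(6)(3.8333)^2), a change of -136.1042.

-136.10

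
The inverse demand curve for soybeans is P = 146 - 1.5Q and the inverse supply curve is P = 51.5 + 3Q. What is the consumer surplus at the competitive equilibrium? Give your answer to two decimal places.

330.75

Setting demand equal to supply, 94.5 = 4.5Q, so Q* = 21 and P* = 114.5.
Consumer surplus is the triangle under demand above P*: (1/2)(21)(146 - 114.5) = (1/2)(21)(31.5) = 330.75.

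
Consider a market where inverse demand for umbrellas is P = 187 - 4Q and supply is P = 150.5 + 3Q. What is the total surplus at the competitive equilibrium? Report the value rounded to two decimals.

95.16

Equilibrium: 187 - 4Q = 150.5 + 3Q, so Q* = 5.2143 and P* = 166.1429.
CS = (1/2)(5.2143)(20.8571) = 54.3776 and PS = (1/2)(5.2143)(15.6429) = 40.7832, so total surplus = 95.1607.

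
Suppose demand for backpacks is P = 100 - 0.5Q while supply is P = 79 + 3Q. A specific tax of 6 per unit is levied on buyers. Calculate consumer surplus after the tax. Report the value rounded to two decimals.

Pre-tax equilibrium: 100 - 0.5Q = 79 + 3Q gives Q* = 6, P* = 97.
With the tax, buyers' net willingness to pay falls by 6: (100 - 6) - 0.5Q = 79 + 3Q, so Q_t = 4.2857. Buyers pay P_b = 97.8571; sellers receive P_s = P_b - 6 = 91.8571.
Consumer surplus is the triangle under demand above P_b: (1/2)(4.2857)(100 - 97.8571) = 4.5918.

4.59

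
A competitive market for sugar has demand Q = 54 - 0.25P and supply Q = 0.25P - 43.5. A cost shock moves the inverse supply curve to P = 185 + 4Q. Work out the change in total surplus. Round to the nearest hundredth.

-50.19

Rewriting demand in inverse form: P = 216 - 4Q.
Rewriting supply in inverse form: P = 174 + 4Q.
Initial equilibrium: Q_0 = 5.25, P_0 = 195; CS_0 = (1/2)(5.25)(21) = 55.125, PS_0 = (1/2)(5.25)(21) = 55.125.
New equilibrium: 216 - 4Q = 185 + 4Q gives Q_1 = 3.875, P_1 = 200.5; CS_1 = 30.0312, PS_1 = 30.0312.
Change in total surplus = (30.0312 + 30.0312) - (55.125 + 55.125) = -50.1875.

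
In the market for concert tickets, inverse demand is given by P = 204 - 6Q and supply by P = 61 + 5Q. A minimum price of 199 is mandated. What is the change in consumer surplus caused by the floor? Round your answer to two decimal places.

Free-market equilibrium: 204 - 6Q = 61 + 5Q gives Q* = 13, P* = 126.
At the floor price 199, quantity demanded is (204 - 199)/6 = 0.8333; demand is the short side, so Q = 0.8333 trades at P = 199.
CS goes from (1/2)(13)(78) = 507 to 2.0833 (computed as (204 - 199)(0.8333) - (1/2)(6)(0.8333)^2), a change of -504.9167.

-504.92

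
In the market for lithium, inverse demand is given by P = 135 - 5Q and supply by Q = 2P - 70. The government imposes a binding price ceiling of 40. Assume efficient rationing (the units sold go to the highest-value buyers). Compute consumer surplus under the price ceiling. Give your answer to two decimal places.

700.00

Rewriting supply in inverse form: P = 35 + 0.5Q.
Free-market equilibrium: 135 - 5Q = 35 + 0.5Q gives Q* = 18.1818, P* = 44.0909.
At P = 40, sellers supply (40 - 35)/0.5 = 10 while buyers want more, so the quantity traded is 10 at price 40.
The demand price at Q = 10 is 85. CS is the trapezoid between demand and 40 over [0, 10]: (1/2)[(135 - 40) + (85 - 40)](10) = 700.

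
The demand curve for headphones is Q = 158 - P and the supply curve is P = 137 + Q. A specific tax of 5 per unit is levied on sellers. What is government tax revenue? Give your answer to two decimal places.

40.00

Rewriting demand in inverse form: P = 158 - Q.
Pre-tax equilibrium: 158 - Q = 137 + Q gives Q* = 10.5, P* = 147.5.
With the tax, sellers need 5 more per unit: 158 - Q = 137 + Q + 5, so Q_t = 8. Buyers pay P_b = 150; sellers receive P_s = P_b - 5 = 145.
Tax revenue = t x Q_t = 5 x 8 = 40.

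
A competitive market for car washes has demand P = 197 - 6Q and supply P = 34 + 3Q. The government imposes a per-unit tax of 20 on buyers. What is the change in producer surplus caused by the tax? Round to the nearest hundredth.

Pre-tax equilibrium: 197 - 6Q = 34 + 3Q gives Q* = 18.1111, P* = 88.3333.
With the tax, buyers' net willingness to pay falls by 20: (197 - 20) - 6Q = 34 + 3Q, so Q_t = 15.8889. Buyers pay P_b = 101.6667; sellers receive P_s = P_b - 20 = 81.6667.
PS falls from (1/2)(18.1111)(54.3333) = 492.0185 to (1/2)(15.8889)(47.6667) = 378.6852, a change of -113.3333.

-113.33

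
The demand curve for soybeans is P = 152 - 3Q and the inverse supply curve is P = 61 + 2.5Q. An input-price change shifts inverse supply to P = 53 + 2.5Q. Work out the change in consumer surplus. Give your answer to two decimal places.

Initial equilibrium: Q_0 = 16.5455, P_0 = 102.3636; CS_0 = (1/2)(16.5455)(49.6364) = 410.6281, PS_0 = (1/2)(16.5455)(41.3636) = 342.1901.
New equilibrium: 152 - 3Q = 53 + 2.5Q gives Q_1 = 18, P_1 = 98; CS_1 = 486, PS_1 = 405.
Change in consumer surplus = 486 - 410.6281 = 75.3719.

75.37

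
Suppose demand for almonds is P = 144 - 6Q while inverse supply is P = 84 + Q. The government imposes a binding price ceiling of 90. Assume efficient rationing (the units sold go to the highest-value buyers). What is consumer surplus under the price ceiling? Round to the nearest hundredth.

216.00

Without the control, 144 - 6Q = 84 + Q so Q* = 8.5714 and P* = 92.5714.
At the ceiling price 90, quantity supplied is (90 - 84)/1 = 6; supply is the short side, so Q = 6 trades at P = 90.
The demand price at Q = 6 is 108. CS is the trapezoid between demand and 90 over [0, 6]: (1/2)[(144 - 90) + (108 - 90)](6) = 216.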